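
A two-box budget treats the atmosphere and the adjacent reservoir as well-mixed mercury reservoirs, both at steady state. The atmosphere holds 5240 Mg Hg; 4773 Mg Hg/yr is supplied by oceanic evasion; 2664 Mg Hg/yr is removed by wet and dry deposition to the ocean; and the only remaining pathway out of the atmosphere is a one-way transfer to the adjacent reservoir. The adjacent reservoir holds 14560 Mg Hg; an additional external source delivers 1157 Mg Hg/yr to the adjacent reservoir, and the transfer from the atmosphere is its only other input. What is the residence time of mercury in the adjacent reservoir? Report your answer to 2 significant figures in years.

Balance the atmosphere: ΣF_in = 4773.0 Mg Hg/yr.
Transfer to the adjacent reservoir = ΣF_in − (2664) = 2109.0 Mg Hg/yr.
Total input to the adjacent reservoir = 2109.0 + 1157 = 3266.0 Mg Hg/yr; at steady state this equals its total output.
τ = M / F = 14560 / 3266.0 = 4.458 yr.

4.5 yr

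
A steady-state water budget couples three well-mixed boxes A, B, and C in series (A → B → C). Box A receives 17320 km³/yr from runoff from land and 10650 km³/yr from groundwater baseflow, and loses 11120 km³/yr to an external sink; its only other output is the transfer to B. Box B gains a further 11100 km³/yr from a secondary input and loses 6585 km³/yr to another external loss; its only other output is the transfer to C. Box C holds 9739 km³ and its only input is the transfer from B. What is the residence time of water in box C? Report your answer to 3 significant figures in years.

0.456 yr

Box A: F(A→B) = (17320 + 10650) − 11120 = 16850 km³/yr.
Box B: F(B→C) = (16850 + 11100) − 6585 = 21365 km³/yr.
Box C throughput = its input = 21365 km³/yr; τ = 9739 / 21365 = 0.4558 yr.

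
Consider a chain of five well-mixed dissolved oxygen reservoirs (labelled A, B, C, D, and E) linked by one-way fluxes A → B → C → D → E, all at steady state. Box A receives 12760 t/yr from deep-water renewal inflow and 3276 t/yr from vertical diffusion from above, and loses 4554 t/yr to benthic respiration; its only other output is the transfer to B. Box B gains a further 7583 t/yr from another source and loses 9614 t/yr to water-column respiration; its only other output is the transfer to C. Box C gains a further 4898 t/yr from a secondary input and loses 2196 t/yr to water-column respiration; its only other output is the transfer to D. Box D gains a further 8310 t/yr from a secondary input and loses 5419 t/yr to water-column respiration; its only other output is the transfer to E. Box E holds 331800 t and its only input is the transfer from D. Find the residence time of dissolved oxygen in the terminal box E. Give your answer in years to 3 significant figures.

Box A: F(A→B) = (12760 + 3276) − 4554 = 11482 t/yr.
Box B: F(B→C) = (11482 + 7583) − 9614 = 9451.0 t/yr.
Box C: F(C→D) = (9451.0 + 4898) − 2196 = 12153 t/yr.
Box D: F(D→E) = (12153 + 8310) − 5419 = 15044 t/yr.
Box E throughput = its input = 15044 t/yr; τ = 331800 / 15044 = 22.06 yr.

22.1 yr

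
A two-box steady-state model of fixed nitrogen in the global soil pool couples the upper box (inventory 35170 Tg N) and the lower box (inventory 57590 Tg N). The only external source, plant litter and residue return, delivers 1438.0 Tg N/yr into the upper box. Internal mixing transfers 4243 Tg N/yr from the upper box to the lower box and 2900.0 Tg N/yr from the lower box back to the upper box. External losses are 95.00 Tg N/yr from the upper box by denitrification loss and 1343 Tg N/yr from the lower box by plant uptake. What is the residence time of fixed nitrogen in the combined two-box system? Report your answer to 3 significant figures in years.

Residence time in the combined system uses the total inventory and the total *external* removal — internal exchanges between the two boxes cancel.
M_total = 35170 + 57590 = 92760 Tg N.
ΣF_external_out = 95.00 + 1343 = 1438.0 Tg N/yr.
τ = M_total / ΣF_ext = 92760 / 1438.0 = 64.51 yr.

64.5 yr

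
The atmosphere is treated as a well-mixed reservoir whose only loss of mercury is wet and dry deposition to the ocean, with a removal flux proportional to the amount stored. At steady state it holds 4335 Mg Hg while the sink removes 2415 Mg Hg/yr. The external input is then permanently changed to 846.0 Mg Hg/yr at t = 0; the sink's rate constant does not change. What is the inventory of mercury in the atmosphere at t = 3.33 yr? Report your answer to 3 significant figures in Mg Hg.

The sink rate constant is k = F₀/M₀ = 2415/4335 = 0.5571 yr⁻¹.
Solving dM/dt = F₁ − kM with M(0) = M₀ gives M(t) = F₁/k + (M₀ − F₁/k)·e^(−kt).
F₁/k = 846.0/0.5571 = 1518.6 Mg Hg; kt = 0.5571 × 3.33 = 1.855, e^(−kt) = 0.1564.
M(3.33) = 1518.6 + (4335 − 1518.6) × 0.1564 = 1518.6 + 440.6 = 1959.2 Mg Hg.

1960 Mg Hg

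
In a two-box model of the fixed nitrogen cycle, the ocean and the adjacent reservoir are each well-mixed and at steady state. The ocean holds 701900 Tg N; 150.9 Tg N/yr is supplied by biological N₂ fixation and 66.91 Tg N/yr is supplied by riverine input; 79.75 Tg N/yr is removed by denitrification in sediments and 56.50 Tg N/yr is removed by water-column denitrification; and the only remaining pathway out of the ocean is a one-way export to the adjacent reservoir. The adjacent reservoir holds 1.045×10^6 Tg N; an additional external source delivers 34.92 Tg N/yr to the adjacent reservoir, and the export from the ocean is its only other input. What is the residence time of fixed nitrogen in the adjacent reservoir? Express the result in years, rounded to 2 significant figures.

9000 yr

Balance the ocean: ΣF_in = 150.9 + 66.91 = 217.81 Tg N/yr.
Export to the adjacent reservoir = ΣF_in − (79.75 + 56.50) = 81.560 Tg N/yr.
Total input to the adjacent reservoir = 81.560 + 34.92 = 116.48 Tg N/yr; at steady state this equals its total output.
τ = M / F = 1.045×10^6 / 116.48 = 8971 yr.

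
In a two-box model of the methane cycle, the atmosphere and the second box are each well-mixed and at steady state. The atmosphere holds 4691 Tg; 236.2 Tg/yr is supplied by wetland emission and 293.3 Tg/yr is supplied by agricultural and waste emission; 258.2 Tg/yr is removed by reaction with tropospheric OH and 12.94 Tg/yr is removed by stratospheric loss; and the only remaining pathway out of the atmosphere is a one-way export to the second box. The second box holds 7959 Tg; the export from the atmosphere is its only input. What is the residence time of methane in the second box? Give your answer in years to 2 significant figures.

31 yr

Balance the atmosphere: ΣF_in = 236.2 + 293.3 = 529.50 Tg/yr.
Export to the second box = ΣF_in − (258.2 + 12.94) = 258.36 Tg/yr.
At steady state the output of the second box equals its input, 258.36 Tg/yr.
τ = M / F = 7959 / 258.36 = 30.81 yr.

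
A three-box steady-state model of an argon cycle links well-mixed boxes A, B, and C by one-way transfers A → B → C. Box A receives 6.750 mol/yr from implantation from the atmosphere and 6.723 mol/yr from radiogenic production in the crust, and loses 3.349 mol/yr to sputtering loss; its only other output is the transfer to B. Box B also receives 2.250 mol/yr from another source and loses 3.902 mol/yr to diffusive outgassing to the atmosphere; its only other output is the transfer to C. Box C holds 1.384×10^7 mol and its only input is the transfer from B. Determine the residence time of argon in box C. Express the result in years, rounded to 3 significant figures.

Box A: F(A→B) = (6.750 + 6.723) − 3.349 = 10.124 mol/yr.
Box B: F(B→C) = (10.124 + 2.250) − 3.902 = 8.4720 mol/yr.
Box C throughput = its input = 8.4720 mol/yr; τ = 1.384×10^7 / 8.4720 = 1.634×10^6 yr.

1.63×10^6 yr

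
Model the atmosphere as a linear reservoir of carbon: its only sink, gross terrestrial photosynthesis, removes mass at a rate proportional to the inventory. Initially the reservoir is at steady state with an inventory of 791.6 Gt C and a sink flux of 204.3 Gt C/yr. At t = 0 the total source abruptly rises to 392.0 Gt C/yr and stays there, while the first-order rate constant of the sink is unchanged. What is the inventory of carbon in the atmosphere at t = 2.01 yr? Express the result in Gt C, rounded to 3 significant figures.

1090 Gt C

Residence time τ = M₀/F₀ = 3.875 yr. The eventual steady state is M_∞ = M₀·(F₁/F₀) = 791.6 × 392.0/204.3 = 1518.9 Gt C.
The anomaly ΔM(t) = M(t) − M_∞ decays as ΔM₀·e^(−t/τ) with ΔM₀ = 791.6 − 1518.9 = −727.3 Gt C.
At t = 2.01 yr, e^(−t/τ) = e^(−0.5188) = 0.5953, so ΔM = −432.9 Gt C and M = 1518.9 − 432.9 = 1086.0 Gt C.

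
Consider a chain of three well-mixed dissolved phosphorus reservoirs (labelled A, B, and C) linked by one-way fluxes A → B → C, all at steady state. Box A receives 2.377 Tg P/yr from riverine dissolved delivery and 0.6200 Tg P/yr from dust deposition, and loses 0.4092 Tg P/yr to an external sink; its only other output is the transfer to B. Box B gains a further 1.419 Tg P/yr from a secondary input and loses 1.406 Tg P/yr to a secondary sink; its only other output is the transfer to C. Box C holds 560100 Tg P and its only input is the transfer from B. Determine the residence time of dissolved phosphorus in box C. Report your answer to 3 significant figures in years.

Box A: F(A→B) = (2.377 + 0.6200) − 0.4092 = 2.5878 Tg P/yr.
Box B: F(B→C) = (2.5878 + 1.419) − 1.406 = 2.6008 Tg P/yr.
Box C throughput = its input = 2.6008 Tg P/yr; τ = 560100 / 2.6008 = 215400 yr.

215000 yr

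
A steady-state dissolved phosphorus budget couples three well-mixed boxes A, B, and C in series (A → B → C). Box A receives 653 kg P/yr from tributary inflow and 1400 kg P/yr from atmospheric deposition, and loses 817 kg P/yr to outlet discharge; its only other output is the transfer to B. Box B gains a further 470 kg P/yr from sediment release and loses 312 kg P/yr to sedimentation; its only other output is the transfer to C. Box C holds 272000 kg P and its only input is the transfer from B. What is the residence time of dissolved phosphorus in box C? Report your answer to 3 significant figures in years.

195 yr

Box A: F(A→B) = (653 + 1400) − 817 = 1236.0 kg P/yr.
Box B: F(B→C) = (1236.0 + 470) − 312 = 1394.0 kg P/yr.
Box C throughput = its input = 1394.0 kg P/yr; τ = 272000 / 1394.0 = 195.1 yr.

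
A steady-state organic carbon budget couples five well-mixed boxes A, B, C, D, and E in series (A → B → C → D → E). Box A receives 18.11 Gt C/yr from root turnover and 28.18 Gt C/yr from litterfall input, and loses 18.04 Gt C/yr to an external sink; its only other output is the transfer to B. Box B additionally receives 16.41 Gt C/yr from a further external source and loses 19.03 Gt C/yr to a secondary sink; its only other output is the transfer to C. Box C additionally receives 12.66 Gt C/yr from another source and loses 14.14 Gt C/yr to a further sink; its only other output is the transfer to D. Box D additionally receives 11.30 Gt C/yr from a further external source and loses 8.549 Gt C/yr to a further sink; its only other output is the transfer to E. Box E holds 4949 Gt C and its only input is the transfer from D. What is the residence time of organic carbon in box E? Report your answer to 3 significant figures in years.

Box A: F(A→B) = (18.11 + 28.18) − 18.04 = 28.250 Gt C/yr.
Box B: F(B→C) = (28.250 + 16.41) − 19.03 = 25.630 Gt C/yr.
Box C: F(C→D) = (25.630 + 12.66) − 14.14 = 24.150 Gt C/yr.
Box D: F(D→E) = (24.150 + 11.30) − 8.549 = 26.901 Gt C/yr.
Box E throughput = its input = 26.901 Gt C/yr; τ = 4949 / 26.901 = 184.0 yr.

184 yr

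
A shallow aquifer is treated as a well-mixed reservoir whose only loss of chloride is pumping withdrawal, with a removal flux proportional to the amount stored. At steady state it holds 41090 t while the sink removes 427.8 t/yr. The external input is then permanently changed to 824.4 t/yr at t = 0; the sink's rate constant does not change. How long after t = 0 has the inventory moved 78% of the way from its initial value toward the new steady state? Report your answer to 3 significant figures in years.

τ = M₀/F₀ = 41090/427.8 = 96.05 yr.
The remaining gap fraction is e^(−t/τ); 78% covered ⇒ e^(−t/τ) = 0.220.
t = −τ ln(0.220) = 96.05 × 1.514 = 145.4 yr.

145 yr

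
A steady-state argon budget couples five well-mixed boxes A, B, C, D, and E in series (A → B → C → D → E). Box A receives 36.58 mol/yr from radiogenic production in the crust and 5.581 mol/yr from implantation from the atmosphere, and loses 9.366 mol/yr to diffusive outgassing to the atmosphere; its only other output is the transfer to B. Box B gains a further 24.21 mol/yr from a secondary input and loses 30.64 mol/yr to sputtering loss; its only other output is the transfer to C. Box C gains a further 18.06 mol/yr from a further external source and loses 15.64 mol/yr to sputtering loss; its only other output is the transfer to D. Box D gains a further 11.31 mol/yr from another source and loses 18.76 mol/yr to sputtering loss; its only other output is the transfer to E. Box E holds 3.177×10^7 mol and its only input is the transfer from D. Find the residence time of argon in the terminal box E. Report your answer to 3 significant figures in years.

1.49×10^6 yr

Box A: F(A→B) = (36.58 + 5.581) − 9.366 = 32.795 mol/yr.
Box B: F(B→C) = (32.795 + 24.21) − 30.64 = 26.365 mol/yr.
Box C: F(C→D) = (26.365 + 18.06) − 15.64 = 28.785 mol/yr.
Box D: F(D→E) = (28.785 + 11.31) − 18.76 = 21.335 mol/yr.
Box E throughput = its input = 21.335 mol/yr; τ = 3.177×10^7 / 21.335 = 1.489×10^6 yr.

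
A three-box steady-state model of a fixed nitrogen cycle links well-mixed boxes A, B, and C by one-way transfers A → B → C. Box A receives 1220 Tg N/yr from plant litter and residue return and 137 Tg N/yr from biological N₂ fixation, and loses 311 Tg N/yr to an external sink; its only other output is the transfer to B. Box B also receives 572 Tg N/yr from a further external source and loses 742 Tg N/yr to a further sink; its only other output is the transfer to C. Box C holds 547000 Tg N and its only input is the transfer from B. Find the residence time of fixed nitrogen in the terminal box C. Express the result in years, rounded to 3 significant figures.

Box A: F(A→B) = (1220 + 137) − 311 = 1046.0 Tg N/yr.
Box B: F(B→C) = (1046.0 + 572) − 742 = 876.00 Tg N/yr.
Box C throughput = its input = 876.00 Tg N/yr; τ = 547000 / 876.00 = 624.4 yr.

624 yr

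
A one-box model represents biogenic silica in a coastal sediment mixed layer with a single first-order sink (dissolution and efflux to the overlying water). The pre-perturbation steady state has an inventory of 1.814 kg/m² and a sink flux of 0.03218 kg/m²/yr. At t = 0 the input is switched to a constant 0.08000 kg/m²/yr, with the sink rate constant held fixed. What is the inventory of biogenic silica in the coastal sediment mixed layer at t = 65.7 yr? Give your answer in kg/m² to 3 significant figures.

3.67 kg/m²

Residence time τ = M₀/F₀ = 56.37 yr. The eventual steady state is M_∞ = M₀·(F₁/F₀) = 1.814 × 0.08000/0.03218 = 4.5096 kg/m².
The anomaly ΔM(t) = M(t) − M_∞ decays as ΔM₀·e^(−t/τ) with ΔM₀ = 1.814 − 4.5096 = −2.696 kg/m².
At t = 65.7 yr, e^(−t/τ) = e^(−1.166) = 0.3118, so ΔM = −0.8404 kg/m² and M = 4.5096 − 0.8404 = 3.6692 kg/m².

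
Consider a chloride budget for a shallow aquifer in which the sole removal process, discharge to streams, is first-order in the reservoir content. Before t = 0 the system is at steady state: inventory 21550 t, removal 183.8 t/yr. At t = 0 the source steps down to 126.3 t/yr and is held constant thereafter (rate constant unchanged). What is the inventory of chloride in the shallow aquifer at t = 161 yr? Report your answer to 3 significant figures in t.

16500 t

Residence time τ = M₀/F₀ = 117.2 yr. The eventual steady state is M_∞ = M₀·(F₁/F₀) = 21550 × 126.3/183.8 = 14808 t.
The anomaly ΔM(t) = M(t) − M_∞ decays as ΔM₀·e^(−t/τ) with ΔM₀ = 21550 − 14808 = 6742 t.
At t = 161 yr, e^(−t/τ) = e^(−1.373) = 0.2533, so ΔM = 1708 t and M = 14808 + 1708 = 16516 t.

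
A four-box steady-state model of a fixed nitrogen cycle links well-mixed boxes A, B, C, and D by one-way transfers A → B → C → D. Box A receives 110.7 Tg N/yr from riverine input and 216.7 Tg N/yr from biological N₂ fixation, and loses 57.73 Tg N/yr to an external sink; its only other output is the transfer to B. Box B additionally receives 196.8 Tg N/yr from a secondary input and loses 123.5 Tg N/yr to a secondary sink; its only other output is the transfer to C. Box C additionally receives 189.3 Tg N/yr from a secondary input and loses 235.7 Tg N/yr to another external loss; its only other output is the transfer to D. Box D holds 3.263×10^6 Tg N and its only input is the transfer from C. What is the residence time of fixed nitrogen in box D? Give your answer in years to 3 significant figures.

Box A: F(A→B) = (110.7 + 216.7) − 57.73 = 269.67 Tg N/yr.
Box B: F(B→C) = (269.67 + 196.8) − 123.5 = 342.97 Tg N/yr.
Box C: F(C→D) = (342.97 + 189.3) − 235.7 = 296.57 Tg N/yr.
Box D throughput = its input = 296.57 Tg N/yr; τ = 3.263×10^6 / 296.57 = 11000 yr.

11000 yr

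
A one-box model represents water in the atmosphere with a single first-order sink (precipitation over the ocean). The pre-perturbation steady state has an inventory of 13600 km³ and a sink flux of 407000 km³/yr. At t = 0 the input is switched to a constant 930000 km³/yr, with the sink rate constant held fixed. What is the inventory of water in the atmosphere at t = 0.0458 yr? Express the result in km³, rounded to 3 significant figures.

Residence time τ = M₀/F₀ = 0.03342 yr. The eventual steady state is M_∞ = M₀·(F₁/F₀) = 13600 × 930000/407000 = 31076 km³.
The anomaly ΔM(t) = M(t) − M_∞ decays as ΔM₀·e^(−t/τ) with ΔM₀ = 13600 − 31076 = −17480 km³.
At t = 0.0458 yr, e^(−t/τ) = e^(−1.371) = 0.2539, so ΔM = −4438 km³ and M = 31076 − 4438 = 26638 km³.

26600 km³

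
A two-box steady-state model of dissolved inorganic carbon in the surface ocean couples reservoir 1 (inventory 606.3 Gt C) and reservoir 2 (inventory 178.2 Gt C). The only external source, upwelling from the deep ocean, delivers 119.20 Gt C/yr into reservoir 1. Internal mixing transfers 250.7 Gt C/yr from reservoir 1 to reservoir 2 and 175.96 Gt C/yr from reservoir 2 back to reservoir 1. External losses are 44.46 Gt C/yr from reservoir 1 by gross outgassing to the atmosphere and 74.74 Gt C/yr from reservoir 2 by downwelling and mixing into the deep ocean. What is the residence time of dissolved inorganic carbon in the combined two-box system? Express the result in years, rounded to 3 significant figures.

6.58 yr

Residence time in the combined system uses the total inventory and the total *external* removal — internal exchanges between the two boxes cancel.
M_total = 606.3 + 178.2 = 784.50 Gt C.
ΣF_external_out = 44.46 + 74.74 = 119.20 Gt C/yr.
τ = M_total / ΣF_ext = 784.50 / 119.20 = 6.581 yr.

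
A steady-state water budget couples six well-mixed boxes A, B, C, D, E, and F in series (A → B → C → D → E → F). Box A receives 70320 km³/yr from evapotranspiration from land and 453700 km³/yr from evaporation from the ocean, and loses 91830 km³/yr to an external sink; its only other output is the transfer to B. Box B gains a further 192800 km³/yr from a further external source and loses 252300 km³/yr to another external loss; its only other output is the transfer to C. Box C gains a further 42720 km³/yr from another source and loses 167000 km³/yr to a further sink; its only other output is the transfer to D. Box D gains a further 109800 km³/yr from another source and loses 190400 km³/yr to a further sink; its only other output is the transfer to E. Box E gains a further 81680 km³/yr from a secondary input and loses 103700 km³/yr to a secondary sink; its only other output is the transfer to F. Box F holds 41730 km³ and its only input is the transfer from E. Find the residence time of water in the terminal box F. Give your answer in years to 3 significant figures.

Box A: F(A→B) = (70320 + 453700) − 91830 = 432190 km³/yr.
Box B: F(B→C) = (432190 + 192800) − 252300 = 372690 km³/yr.
Box C: F(C→D) = (372690 + 42720) − 167000 = 248410 km³/yr.
Box D: F(D→E) = (248410 + 109800) − 190400 = 167810 km³/yr.
Box E: F(E→F) = (167810 + 81680) − 103700 = 145790 km³/yr.
Box F throughput = its input = 145790 km³/yr; τ = 41730 / 145790 = 0.2862 yr.

0.286 yr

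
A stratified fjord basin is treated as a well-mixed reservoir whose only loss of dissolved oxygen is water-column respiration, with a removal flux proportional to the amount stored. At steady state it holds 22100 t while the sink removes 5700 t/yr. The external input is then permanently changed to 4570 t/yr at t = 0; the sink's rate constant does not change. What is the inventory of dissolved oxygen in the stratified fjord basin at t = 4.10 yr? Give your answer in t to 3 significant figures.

The sink rate constant is k = F₀/M₀ = 5700/22100 = 0.2579 yr⁻¹.
Solving dM/dt = F₁ − kM with M(0) = M₀ gives M(t) = F₁/k + (M₀ − F₁/k)·e^(−kt).
F₁/k = 4570/0.2579 = 17719 t; kt = 0.2579 × 4.10 = 1.057, e^(−kt) = 0.3473.
M(4.10) = 17719 + (22100 − 17719) × 0.3473 = 17719 + 1522 = 19241 t.

19200 t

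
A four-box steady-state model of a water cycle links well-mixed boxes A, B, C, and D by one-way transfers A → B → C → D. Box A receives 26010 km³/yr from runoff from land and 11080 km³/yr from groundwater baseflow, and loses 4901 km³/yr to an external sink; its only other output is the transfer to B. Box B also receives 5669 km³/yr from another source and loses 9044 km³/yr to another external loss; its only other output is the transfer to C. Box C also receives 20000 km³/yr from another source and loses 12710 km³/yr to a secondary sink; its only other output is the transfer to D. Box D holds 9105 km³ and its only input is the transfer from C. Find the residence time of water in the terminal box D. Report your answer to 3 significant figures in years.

0.252 yr

Box A: F(A→B) = (26010 + 11080) − 4901 = 32189 km³/yr.
Box B: F(B→C) = (32189 + 5669) − 9044 = 28814 km³/yr.
Box C: F(C→D) = (28814 + 20000) − 12710 = 36104 km³/yr.
Box D throughput = its input = 36104 km³/yr; τ = 9105 / 36104 = 0.2522 yr.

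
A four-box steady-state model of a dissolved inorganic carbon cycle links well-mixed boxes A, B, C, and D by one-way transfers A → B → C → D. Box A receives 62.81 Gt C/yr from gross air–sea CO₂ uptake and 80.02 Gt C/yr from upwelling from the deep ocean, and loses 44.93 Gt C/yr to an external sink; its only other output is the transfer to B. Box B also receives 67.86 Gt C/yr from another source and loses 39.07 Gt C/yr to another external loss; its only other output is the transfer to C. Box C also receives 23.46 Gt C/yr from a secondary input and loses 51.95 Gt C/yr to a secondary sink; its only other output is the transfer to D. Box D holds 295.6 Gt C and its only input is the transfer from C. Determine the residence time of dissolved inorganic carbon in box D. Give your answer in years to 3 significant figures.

3.01 yr

Box A: F(A→B) = (62.81 + 80.02) − 44.93 = 97.900 Gt C/yr.
Box B: F(B→C) = (97.900 + 67.86) − 39.07 = 126.69 Gt C/yr.
Box C: F(C→D) = (126.69 + 23.46) − 51.95 = 98.200 Gt C/yr.
Box D throughput = its input = 98.200 Gt C/yr; τ = 295.6 / 98.200 = 3.010 yr.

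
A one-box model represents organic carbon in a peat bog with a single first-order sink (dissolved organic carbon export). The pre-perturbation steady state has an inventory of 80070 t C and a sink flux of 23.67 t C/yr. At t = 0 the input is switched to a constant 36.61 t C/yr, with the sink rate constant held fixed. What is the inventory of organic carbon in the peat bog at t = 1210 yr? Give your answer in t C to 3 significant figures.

93200 t C

τ = M₀/F₀ = 80070/23.67 = 3383 yr; rate constant k = 1/τ.
New steady state M_∞ = F₁/k = F₁·τ = 36.61 × 3383 = 123840 t C.
M(t) = M_∞ + (M₀ − M_∞)·e^(−t/τ); t/τ = 1210/3383 = 0.3577, so e^(−t/τ) = 0.6993.
M(t) = 123840 − 43770 × 0.6993 = 93233 t C.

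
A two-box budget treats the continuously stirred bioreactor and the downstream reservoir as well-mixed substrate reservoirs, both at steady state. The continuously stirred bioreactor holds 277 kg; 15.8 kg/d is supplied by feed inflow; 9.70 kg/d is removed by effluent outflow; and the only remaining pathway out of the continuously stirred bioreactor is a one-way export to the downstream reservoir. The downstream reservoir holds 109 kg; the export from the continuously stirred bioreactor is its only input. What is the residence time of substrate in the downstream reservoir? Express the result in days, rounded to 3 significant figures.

Balance the continuously stirred bioreactor: ΣF_in = 15.800 kg/d.
Export to the downstream reservoir = ΣF_in − (9.70) = 6.1000 kg/d.
At steady state the output of the downstream reservoir equals its input, 6.1000 kg/d.
τ = M / F = 109 / 6.1000 = 17.87 d.

17.9 d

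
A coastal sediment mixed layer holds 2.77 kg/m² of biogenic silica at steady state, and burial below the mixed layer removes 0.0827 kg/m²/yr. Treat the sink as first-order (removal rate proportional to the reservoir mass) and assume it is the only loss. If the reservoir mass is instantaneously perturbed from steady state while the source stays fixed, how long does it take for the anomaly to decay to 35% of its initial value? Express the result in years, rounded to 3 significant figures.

For a linear reservoir the anomaly decays as exp(−t/τ) with τ = M/F = 2.77/0.0827 = 33.49 yr.
exp(−t/τ) = 0.35 ⇒ t = −τ ln(0.35) = 33.49 × 1.050 = 35.16 yr.

35.2 yr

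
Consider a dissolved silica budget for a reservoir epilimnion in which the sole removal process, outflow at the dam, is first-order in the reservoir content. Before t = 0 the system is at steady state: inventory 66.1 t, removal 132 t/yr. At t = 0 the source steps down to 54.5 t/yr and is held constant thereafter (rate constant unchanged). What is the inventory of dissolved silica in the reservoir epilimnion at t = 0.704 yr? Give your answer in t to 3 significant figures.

Residence time τ = M₀/F₀ = 0.5008 yr. The eventual steady state is M_∞ = M₀·(F₁/F₀) = 66.1 × 54.5/132 = 27.291 t.
The anomaly ΔM(t) = M(t) − M_∞ decays as ΔM₀·e^(−t/τ) with ΔM₀ = 66.1 − 27.291 = 38.81 t.
At t = 0.704 yr, e^(−t/τ) = e^(−1.406) = 0.2452, so ΔM = 9.514 t and M = 27.291 + 9.514 = 36.805 t.

36.8 t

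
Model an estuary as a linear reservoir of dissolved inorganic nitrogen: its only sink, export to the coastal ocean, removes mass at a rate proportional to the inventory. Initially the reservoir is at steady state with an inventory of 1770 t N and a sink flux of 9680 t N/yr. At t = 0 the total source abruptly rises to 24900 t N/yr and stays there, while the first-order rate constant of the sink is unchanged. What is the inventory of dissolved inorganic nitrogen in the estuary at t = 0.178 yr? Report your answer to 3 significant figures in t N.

τ = M₀/F₀ = 1770/9680 = 0.1829 yr; rate constant k = 1/τ.
New steady state M_∞ = F₁/k = F₁·τ = 24900 × 0.1829 = 4553.0 t N.
M(t) = M_∞ + (M₀ − M_∞)·e^(−t/τ); t/τ = 0.178/0.1829 = 0.9735, so e^(−t/τ) = 0.3778.
M(t) = 4553.0 − 2783 × 0.3778 = 3501.7 t N.

3500 t N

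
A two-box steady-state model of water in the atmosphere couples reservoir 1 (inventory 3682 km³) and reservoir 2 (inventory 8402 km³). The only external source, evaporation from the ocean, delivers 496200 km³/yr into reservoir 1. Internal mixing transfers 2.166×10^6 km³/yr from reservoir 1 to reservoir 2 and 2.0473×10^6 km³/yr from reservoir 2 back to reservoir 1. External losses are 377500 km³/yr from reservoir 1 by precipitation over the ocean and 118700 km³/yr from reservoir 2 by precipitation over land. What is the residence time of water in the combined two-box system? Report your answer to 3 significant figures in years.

Treat the two boxes together as one reservoir: the mixing fluxes between them are internal recycling, so τ = ΣM / Σ(external losses).
M_total = 3682 + 8402 = 12084 km³.
ΣF_external_out = 377500 + 118700 = 496200 km³/yr.
τ = M_total / ΣF_ext = 12084 / 496200 = 0.02435 yr.

0.0244 yr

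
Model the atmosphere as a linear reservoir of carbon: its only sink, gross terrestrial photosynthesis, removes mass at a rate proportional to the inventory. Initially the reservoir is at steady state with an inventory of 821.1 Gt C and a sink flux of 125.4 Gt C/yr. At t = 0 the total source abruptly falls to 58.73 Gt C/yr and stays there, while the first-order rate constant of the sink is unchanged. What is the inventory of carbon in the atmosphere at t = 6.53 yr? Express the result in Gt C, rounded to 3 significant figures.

546 Gt C

The sink rate constant is k = F₀/M₀ = 125.4/821.1 = 0.1527 yr⁻¹.
Solving dM/dt = F₁ − kM with M(0) = M₀ gives M(t) = F₁/k + (M₀ − F₁/k)·e^(−kt).
F₁/k = 58.73/0.1527 = 384.56 Gt C; kt = 0.1527 × 6.53 = 0.9973, e^(−kt) = 0.3689.
M(6.53) = 384.56 + (821.1 − 384.56) × 0.3689 = 384.56 + 161.0 = 545.59 Gt C.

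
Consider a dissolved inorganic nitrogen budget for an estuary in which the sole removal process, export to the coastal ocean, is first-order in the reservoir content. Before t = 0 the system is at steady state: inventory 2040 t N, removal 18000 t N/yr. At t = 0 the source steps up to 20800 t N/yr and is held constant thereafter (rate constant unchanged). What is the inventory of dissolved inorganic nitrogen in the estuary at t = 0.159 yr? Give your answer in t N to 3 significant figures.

τ = M₀/F₀ = 2040/18000 = 0.1133 yr; rate constant k = 1/τ.
New steady state M_∞ = F₁/k = F₁·τ = 20800 × 0.1133 = 2357.3 t N.
M(t) = M_∞ + (M₀ − M_∞)·e^(−t/τ); t/τ = 0.159/0.1133 = 1.403, so e^(−t/τ) = 0.2459.
M(t) = 2357.3 − 317.3 × 0.2459 = 2279.3 t N.

2280 t N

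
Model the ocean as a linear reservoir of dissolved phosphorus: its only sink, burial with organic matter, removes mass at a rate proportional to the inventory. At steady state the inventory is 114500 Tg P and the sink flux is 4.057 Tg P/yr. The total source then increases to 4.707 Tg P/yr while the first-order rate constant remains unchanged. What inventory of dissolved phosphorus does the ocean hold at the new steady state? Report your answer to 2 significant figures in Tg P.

130000 Tg P

Rate constant k = F/M = 4.057 / 114500 = 3.543×10^-5 yr⁻¹.
At the new steady state, source = k·M_new ⇒ M_new = 4.707 / 3.543×10^-5 = 132800 Tg P.
(Equivalently M_new = M × F_new/F_old = 114500 × 4.707/4.057.)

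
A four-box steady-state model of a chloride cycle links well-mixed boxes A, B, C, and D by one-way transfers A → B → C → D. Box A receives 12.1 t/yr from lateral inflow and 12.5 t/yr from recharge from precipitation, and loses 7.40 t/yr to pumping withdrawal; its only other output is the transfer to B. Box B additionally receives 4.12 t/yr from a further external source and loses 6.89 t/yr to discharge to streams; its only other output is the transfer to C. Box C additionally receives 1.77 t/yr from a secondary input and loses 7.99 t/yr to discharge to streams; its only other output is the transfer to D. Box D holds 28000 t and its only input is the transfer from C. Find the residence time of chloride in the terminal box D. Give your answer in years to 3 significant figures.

Box A: F(A→B) = (12.1 + 12.5) − 7.40 = 17.200 t/yr.
Box B: F(B→C) = (17.200 + 4.12) − 6.89 = 14.430 t/yr.
Box C: F(C→D) = (14.430 + 1.77) − 7.99 = 8.2100 t/yr.
Box D throughput = its input = 8.2100 t/yr; τ = 28000 / 8.2100 = 3410 yr.

3410 yr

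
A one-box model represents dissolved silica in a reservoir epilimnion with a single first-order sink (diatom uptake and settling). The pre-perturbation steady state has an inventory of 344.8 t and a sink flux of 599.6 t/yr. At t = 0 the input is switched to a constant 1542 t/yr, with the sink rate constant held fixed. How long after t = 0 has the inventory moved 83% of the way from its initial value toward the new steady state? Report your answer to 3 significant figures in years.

1.02 yr

τ = M₀/F₀ = 344.8/599.6 = 0.5751 yr.
The remaining gap fraction is e^(−t/τ); 83% covered ⇒ e^(−t/τ) = 0.170.
t = −τ ln(0.170) = 0.5751 × 1.772 = 1.019 yr.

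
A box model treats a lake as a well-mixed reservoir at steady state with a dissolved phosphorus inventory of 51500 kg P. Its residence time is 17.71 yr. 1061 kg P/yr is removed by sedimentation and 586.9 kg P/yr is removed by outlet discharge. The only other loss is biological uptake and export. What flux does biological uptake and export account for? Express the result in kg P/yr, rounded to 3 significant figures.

Total removal F = M/τ = 51500 / 17.71 = 2908 kg P/yr.
Biological uptake and export = F − (1061 + 586.9) = 2908 − 1648 = 1260 kg P/yr.

1260 kg P/yr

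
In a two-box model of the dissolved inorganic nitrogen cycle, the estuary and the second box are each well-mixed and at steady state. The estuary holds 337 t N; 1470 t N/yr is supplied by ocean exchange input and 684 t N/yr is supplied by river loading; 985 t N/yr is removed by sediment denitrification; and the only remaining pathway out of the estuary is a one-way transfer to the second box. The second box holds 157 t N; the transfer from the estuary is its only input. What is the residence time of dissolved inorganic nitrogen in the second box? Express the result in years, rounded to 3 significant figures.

Balance the estuary: ΣF_in = 1470 + 684 = 2154.0 t N/yr.
Transfer to the second box = ΣF_in − (985) = 1169.0 t N/yr.
At steady state the output of the second box equals its input, 1169.0 t N/yr.
τ = M / F = 157 / 1169.0 = 0.1343 yr.

0.134 yr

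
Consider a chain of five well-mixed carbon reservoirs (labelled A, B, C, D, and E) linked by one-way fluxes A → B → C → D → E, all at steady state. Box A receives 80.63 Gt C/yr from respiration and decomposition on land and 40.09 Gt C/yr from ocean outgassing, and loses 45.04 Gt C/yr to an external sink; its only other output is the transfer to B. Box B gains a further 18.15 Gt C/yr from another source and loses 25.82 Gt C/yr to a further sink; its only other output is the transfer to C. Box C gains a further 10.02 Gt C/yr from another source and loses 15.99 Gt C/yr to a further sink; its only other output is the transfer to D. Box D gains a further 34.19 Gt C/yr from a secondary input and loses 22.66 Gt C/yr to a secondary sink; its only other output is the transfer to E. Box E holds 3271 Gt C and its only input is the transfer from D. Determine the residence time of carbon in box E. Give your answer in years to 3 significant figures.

44.5 yr

Box A: F(A→B) = (80.63 + 40.09) − 45.04 = 75.680 Gt C/yr.
Box B: F(B→C) = (75.680 + 18.15) − 25.82 = 68.010 Gt C/yr.
Box C: F(C→D) = (68.010 + 10.02) − 15.99 = 62.040 Gt C/yr.
Box D: F(D→E) = (62.040 + 34.19) − 22.66 = 73.570 Gt C/yr.
Box E throughput = its input = 73.570 Gt C/yr; τ = 3271 / 73.570 = 44.46 yr.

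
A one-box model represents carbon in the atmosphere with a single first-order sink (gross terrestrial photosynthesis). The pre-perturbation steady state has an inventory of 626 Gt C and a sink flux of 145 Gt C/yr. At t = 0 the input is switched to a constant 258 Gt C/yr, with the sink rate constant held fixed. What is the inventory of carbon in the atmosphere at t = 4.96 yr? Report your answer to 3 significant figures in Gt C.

959 Gt C

The sink rate constant is k = F₀/M₀ = 145/626 = 0.2316 yr⁻¹.
Solving dM/dt = F₁ − kM with M(0) = M₀ gives M(t) = F₁/k + (M₀ − F₁/k)·e^(−kt).
F₁/k = 258/0.2316 = 1113.8 Gt C; kt = 0.2316 × 4.96 = 1.149, e^(−kt) = 0.3170.
M(4.96) = 1113.8 + (626 − 1113.8) × 0.3170 = 1113.8 − 154.6 = 959.20 Gt C.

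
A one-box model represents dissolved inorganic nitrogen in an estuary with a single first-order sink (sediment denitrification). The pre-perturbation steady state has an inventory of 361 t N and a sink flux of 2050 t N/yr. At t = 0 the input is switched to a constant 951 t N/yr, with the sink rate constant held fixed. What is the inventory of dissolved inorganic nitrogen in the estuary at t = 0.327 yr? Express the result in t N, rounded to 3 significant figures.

198 t N

The sink rate constant is k = F₀/M₀ = 2050/361 = 5.679 yr⁻¹.
Solving dM/dt = F₁ − kM with M(0) = M₀ gives M(t) = F₁/k + (M₀ − F₁/k)·e^(−kt).
F₁/k = 951/5.679 = 167.47 t N; kt = 5.679 × 0.327 = 1.857, e^(−kt) = 0.1562.
M(0.327) = 167.47 + (361 − 167.47) × 0.1562 = 167.47 + 30.22 = 197.69 t N.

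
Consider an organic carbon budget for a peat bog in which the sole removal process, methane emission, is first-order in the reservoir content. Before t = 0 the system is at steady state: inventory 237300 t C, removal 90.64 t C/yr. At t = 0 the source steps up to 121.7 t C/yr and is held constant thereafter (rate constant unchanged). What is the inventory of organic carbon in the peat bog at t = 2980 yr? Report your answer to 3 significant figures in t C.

Residence time τ = M₀/F₀ = 2618 yr. The eventual steady state is M_∞ = M₀·(F₁/F₀) = 237300 × 121.7/90.64 = 318620 t C.
The anomaly ΔM(t) = M(t) − M_∞ decays as ΔM₀·e^(−t/τ) with ΔM₀ = 237300 − 318620 = −81320 t C.
At t = 2980 yr, e^(−t/τ) = e^(−1.138) = 0.3204, so ΔM = −26050 t C and M = 318620 − 26050 = 292560 t C.

293000 t C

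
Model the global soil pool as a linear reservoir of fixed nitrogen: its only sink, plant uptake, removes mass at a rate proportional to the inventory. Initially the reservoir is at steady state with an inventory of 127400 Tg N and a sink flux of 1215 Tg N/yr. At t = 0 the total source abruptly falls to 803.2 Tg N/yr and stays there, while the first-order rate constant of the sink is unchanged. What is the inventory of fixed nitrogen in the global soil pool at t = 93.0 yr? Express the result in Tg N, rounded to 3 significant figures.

τ = M₀/F₀ = 127400/1215 = 104.9 yr; rate constant k = 1/τ.
New steady state M_∞ = F₁/k = F₁·τ = 803.2 × 104.9 = 84220 Tg N.
M(t) = M_∞ + (M₀ − M_∞)·e^(−t/τ); t/τ = 93.0/104.9 = 0.8869, so e^(−t/τ) = 0.4119.
M(t) = 84220 + 43180 × 0.4119 = 102010 Tg N.

102000 Tg N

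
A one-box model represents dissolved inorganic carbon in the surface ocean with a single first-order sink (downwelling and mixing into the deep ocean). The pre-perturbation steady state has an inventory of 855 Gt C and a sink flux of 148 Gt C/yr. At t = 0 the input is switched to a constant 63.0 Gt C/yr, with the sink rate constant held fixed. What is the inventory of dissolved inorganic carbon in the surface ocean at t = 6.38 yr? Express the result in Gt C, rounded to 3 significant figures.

The sink rate constant is k = F₀/M₀ = 148/855 = 0.1731 yr⁻¹.
Solving dM/dt = F₁ − kM with M(0) = M₀ gives M(t) = F₁/k + (M₀ − F₁/k)·e^(−kt).
F₁/k = 63.0/0.1731 = 363.95 Gt C; kt = 0.1731 × 6.38 = 1.104, e^(−kt) = 0.3314.
M(6.38) = 363.95 + (855 − 363.95) × 0.3314 = 363.95 + 162.7 = 526.69 Gt C.

527 Gt C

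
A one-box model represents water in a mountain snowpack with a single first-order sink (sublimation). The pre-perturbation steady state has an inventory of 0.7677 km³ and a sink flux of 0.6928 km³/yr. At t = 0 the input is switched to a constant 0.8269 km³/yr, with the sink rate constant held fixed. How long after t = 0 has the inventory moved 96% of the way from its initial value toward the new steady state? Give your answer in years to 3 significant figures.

3.57 yr

τ = M₀/F₀ = 0.7677/0.6928 = 1.108 yr.
The remaining gap fraction is e^(−t/τ); 96% covered ⇒ e^(−t/τ) = 0.0400.
t = −τ ln(0.0400) = 1.108 × 3.219 = 3.567 yr.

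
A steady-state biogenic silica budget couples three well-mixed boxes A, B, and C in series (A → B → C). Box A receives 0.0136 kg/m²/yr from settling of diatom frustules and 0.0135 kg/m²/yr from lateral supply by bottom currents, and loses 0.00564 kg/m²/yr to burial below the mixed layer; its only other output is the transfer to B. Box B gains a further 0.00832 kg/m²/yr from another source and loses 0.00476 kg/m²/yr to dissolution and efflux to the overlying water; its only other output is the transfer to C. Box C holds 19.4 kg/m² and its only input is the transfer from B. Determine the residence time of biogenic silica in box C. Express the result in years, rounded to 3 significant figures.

Box A: F(A→B) = (0.0136 + 0.0135) − 0.00564 = 0.021460 kg/m²/yr.
Box B: F(B→C) = (0.021460 + 0.00832) − 0.00476 = 0.025020 kg/m²/yr.
Box C throughput = its input = 0.025020 kg/m²/yr; τ = 19.4 / 0.025020 = 775.4 yr.

775 yr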